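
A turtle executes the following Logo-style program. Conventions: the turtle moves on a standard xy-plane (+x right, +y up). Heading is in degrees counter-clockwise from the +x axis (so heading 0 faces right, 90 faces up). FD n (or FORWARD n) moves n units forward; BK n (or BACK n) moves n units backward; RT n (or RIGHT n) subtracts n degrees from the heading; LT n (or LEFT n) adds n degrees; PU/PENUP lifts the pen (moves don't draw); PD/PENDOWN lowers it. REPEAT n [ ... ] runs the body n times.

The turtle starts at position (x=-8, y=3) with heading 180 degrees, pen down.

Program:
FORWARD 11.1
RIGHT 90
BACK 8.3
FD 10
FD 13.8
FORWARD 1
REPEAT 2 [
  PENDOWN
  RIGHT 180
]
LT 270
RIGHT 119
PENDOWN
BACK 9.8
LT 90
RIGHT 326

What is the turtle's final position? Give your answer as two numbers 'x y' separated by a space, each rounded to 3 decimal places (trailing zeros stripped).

Answer: -14.349 28.071

Derivation:
Executing turtle program step by step:
Start: pos=(-8,3), heading=180, pen down
FD 11.1: (-8,3) -> (-19.1,3) [heading=180, draw]
RT 90: heading 180 -> 90
BK 8.3: (-19.1,3) -> (-19.1,-5.3) [heading=90, draw]
FD 10: (-19.1,-5.3) -> (-19.1,4.7) [heading=90, draw]
FD 13.8: (-19.1,4.7) -> (-19.1,18.5) [heading=90, draw]
FD 1: (-19.1,18.5) -> (-19.1,19.5) [heading=90, draw]
REPEAT 2 [
  -- iteration 1/2 --
  PD: pen down
  RT 180: heading 90 -> 270
  -- iteration 2/2 --
  PD: pen down
  RT 180: heading 270 -> 90
]
LT 270: heading 90 -> 0
RT 119: heading 0 -> 241
PD: pen down
BK 9.8: (-19.1,19.5) -> (-14.349,28.071) [heading=241, draw]
LT 90: heading 241 -> 331
RT 326: heading 331 -> 5
Final: pos=(-14.349,28.071), heading=5, 6 segment(s) drawn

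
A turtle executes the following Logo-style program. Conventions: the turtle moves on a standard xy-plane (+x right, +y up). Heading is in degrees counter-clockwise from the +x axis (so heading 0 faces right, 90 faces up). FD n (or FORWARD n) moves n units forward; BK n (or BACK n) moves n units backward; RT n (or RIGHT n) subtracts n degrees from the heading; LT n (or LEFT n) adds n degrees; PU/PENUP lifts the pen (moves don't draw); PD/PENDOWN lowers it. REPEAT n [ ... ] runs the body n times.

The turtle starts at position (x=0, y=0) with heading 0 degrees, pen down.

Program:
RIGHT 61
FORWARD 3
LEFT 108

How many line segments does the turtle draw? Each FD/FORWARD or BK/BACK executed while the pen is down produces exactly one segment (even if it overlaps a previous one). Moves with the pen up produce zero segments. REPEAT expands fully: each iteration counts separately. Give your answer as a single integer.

Answer: 1

Derivation:
Executing turtle program step by step:
Start: pos=(0,0), heading=0, pen down
RT 61: heading 0 -> 299
FD 3: (0,0) -> (1.454,-2.624) [heading=299, draw]
LT 108: heading 299 -> 47
Final: pos=(1.454,-2.624), heading=47, 1 segment(s) drawn
Segments drawn: 1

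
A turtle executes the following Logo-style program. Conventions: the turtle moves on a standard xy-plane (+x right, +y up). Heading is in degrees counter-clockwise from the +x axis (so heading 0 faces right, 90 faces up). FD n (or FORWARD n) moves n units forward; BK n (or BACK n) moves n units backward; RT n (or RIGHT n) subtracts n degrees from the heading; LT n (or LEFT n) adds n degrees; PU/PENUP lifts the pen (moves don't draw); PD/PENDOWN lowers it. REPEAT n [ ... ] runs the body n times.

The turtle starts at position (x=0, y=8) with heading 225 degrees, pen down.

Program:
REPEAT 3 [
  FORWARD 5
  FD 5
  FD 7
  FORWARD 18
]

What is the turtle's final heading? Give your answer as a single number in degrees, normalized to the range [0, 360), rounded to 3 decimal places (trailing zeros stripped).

Executing turtle program step by step:
Start: pos=(0,8), heading=225, pen down
REPEAT 3 [
  -- iteration 1/3 --
  FD 5: (0,8) -> (-3.536,4.464) [heading=225, draw]
  FD 5: (-3.536,4.464) -> (-7.071,0.929) [heading=225, draw]
  FD 7: (-7.071,0.929) -> (-12.021,-4.021) [heading=225, draw]
  FD 18: (-12.021,-4.021) -> (-24.749,-16.749) [heading=225, draw]
  -- iteration 2/3 --
  FD 5: (-24.749,-16.749) -> (-28.284,-20.284) [heading=225, draw]
  FD 5: (-28.284,-20.284) -> (-31.82,-23.82) [heading=225, draw]
  FD 7: (-31.82,-23.82) -> (-36.77,-28.77) [heading=225, draw]
  FD 18: (-36.77,-28.77) -> (-49.497,-41.497) [heading=225, draw]
  -- iteration 3/3 --
  FD 5: (-49.497,-41.497) -> (-53.033,-45.033) [heading=225, draw]
  FD 5: (-53.033,-45.033) -> (-56.569,-48.569) [heading=225, draw]
  FD 7: (-56.569,-48.569) -> (-61.518,-53.518) [heading=225, draw]
  FD 18: (-61.518,-53.518) -> (-74.246,-66.246) [heading=225, draw]
]
Final: pos=(-74.246,-66.246), heading=225, 12 segment(s) drawn

Answer: 225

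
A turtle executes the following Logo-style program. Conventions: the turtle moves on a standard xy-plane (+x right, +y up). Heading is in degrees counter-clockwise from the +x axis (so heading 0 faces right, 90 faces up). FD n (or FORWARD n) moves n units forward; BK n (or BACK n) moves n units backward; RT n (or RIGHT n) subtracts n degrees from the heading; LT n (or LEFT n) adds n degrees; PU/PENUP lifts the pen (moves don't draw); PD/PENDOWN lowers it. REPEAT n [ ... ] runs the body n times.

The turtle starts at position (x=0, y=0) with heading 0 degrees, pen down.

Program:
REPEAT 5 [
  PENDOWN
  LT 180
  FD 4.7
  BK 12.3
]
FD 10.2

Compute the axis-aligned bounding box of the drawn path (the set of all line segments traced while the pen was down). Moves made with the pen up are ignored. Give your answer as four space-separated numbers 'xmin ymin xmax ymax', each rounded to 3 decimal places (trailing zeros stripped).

Executing turtle program step by step:
Start: pos=(0,0), heading=0, pen down
REPEAT 5 [
  -- iteration 1/5 --
  PD: pen down
  LT 180: heading 0 -> 180
  FD 4.7: (0,0) -> (-4.7,0) [heading=180, draw]
  BK 12.3: (-4.7,0) -> (7.6,0) [heading=180, draw]
  -- iteration 2/5 --
  PD: pen down
  LT 180: heading 180 -> 0
  FD 4.7: (7.6,0) -> (12.3,0) [heading=0, draw]
  BK 12.3: (12.3,0) -> (0,0) [heading=0, draw]
  -- iteration 3/5 --
  PD: pen down
  LT 180: heading 0 -> 180
  FD 4.7: (0,0) -> (-4.7,0) [heading=180, draw]
  BK 12.3: (-4.7,0) -> (7.6,0) [heading=180, draw]
  -- iteration 4/5 --
  PD: pen down
  LT 180: heading 180 -> 0
  FD 4.7: (7.6,0) -> (12.3,0) [heading=0, draw]
  BK 12.3: (12.3,0) -> (0,0) [heading=0, draw]
  -- iteration 5/5 --
  PD: pen down
  LT 180: heading 0 -> 180
  FD 4.7: (0,0) -> (-4.7,0) [heading=180, draw]
  BK 12.3: (-4.7,0) -> (7.6,0) [heading=180, draw]
]
FD 10.2: (7.6,0) -> (-2.6,0) [heading=180, draw]
Final: pos=(-2.6,0), heading=180, 11 segment(s) drawn

Segment endpoints: x in {-4.7, -2.6, 0, 7.6, 12.3}, y in {0, 0, 0, 0, 0, 0, 0, 0, 0, 0, 0, 0}
xmin=-4.7, ymin=0, xmax=12.3, ymax=0

Answer: -4.7 0 12.3 0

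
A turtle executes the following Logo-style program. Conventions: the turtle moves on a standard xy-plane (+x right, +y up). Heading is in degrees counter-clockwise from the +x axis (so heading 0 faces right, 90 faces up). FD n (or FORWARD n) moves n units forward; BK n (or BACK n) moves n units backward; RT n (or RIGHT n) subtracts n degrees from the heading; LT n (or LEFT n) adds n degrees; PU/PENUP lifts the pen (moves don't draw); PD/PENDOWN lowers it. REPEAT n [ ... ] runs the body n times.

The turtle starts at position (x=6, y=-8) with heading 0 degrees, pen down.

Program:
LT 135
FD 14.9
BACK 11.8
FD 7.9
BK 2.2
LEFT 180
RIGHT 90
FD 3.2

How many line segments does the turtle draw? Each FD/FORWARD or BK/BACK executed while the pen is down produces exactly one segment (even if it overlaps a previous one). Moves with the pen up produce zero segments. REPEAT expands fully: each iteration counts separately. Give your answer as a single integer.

Executing turtle program step by step:
Start: pos=(6,-8), heading=0, pen down
LT 135: heading 0 -> 135
FD 14.9: (6,-8) -> (-4.536,2.536) [heading=135, draw]
BK 11.8: (-4.536,2.536) -> (3.808,-5.808) [heading=135, draw]
FD 7.9: (3.808,-5.808) -> (-1.778,-0.222) [heading=135, draw]
BK 2.2: (-1.778,-0.222) -> (-0.223,-1.777) [heading=135, draw]
LT 180: heading 135 -> 315
RT 90: heading 315 -> 225
FD 3.2: (-0.223,-1.777) -> (-2.485,-4.04) [heading=225, draw]
Final: pos=(-2.485,-4.04), heading=225, 5 segment(s) drawn
Segments drawn: 5

Answer: 5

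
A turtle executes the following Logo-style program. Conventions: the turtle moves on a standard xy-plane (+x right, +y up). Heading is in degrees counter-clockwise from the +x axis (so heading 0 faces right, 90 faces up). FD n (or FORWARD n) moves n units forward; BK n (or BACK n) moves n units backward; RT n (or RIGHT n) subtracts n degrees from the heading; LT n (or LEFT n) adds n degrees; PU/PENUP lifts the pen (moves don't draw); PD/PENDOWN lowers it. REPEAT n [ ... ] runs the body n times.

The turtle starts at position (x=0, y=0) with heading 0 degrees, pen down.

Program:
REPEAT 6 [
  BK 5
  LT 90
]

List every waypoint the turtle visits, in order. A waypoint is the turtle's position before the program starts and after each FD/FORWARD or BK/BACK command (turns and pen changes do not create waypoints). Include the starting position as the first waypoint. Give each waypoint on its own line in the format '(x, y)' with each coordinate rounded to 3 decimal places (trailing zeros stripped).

Answer: (0, 0)
(-5, 0)
(-5, -5)
(0, -5)
(0, 0)
(-5, 0)
(-5, -5)

Derivation:
Executing turtle program step by step:
Start: pos=(0,0), heading=0, pen down
REPEAT 6 [
  -- iteration 1/6 --
  BK 5: (0,0) -> (-5,0) [heading=0, draw]
  LT 90: heading 0 -> 90
  -- iteration 2/6 --
  BK 5: (-5,0) -> (-5,-5) [heading=90, draw]
  LT 90: heading 90 -> 180
  -- iteration 3/6 --
  BK 5: (-5,-5) -> (0,-5) [heading=180, draw]
  LT 90: heading 180 -> 270
  -- iteration 4/6 --
  BK 5: (0,-5) -> (0,0) [heading=270, draw]
  LT 90: heading 270 -> 0
  -- iteration 5/6 --
  BK 5: (0,0) -> (-5,0) [heading=0, draw]
  LT 90: heading 0 -> 90
  -- iteration 6/6 --
  BK 5: (-5,0) -> (-5,-5) [heading=90, draw]
  LT 90: heading 90 -> 180
]
Final: pos=(-5,-5), heading=180, 6 segment(s) drawn
Waypoints (7 total):
(0, 0)
(-5, 0)
(-5, -5)
(0, -5)
(0, 0)
(-5, 0)
(-5, -5)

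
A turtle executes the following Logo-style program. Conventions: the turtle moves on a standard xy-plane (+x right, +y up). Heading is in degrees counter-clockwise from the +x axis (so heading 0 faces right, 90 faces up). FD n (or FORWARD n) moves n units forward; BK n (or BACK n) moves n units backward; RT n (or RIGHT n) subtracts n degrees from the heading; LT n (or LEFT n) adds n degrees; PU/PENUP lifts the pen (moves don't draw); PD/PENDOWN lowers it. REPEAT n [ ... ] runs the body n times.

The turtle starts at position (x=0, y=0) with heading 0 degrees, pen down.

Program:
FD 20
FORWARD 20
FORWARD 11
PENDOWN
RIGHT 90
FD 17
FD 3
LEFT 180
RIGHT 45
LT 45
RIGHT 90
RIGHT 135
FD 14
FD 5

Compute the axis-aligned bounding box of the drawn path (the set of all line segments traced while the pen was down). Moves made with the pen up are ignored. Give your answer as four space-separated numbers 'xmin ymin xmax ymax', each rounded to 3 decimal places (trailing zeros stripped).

Answer: 0 -33.435 51 0

Derivation:
Executing turtle program step by step:
Start: pos=(0,0), heading=0, pen down
FD 20: (0,0) -> (20,0) [heading=0, draw]
FD 20: (20,0) -> (40,0) [heading=0, draw]
FD 11: (40,0) -> (51,0) [heading=0, draw]
PD: pen down
RT 90: heading 0 -> 270
FD 17: (51,0) -> (51,-17) [heading=270, draw]
FD 3: (51,-17) -> (51,-20) [heading=270, draw]
LT 180: heading 270 -> 90
RT 45: heading 90 -> 45
LT 45: heading 45 -> 90
RT 90: heading 90 -> 0
RT 135: heading 0 -> 225
FD 14: (51,-20) -> (41.101,-29.899) [heading=225, draw]
FD 5: (41.101,-29.899) -> (37.565,-33.435) [heading=225, draw]
Final: pos=(37.565,-33.435), heading=225, 7 segment(s) drawn

Segment endpoints: x in {0, 20, 37.565, 40, 41.101, 51}, y in {-33.435, -29.899, -20, -17, 0}
xmin=0, ymin=-33.435, xmax=51, ymax=0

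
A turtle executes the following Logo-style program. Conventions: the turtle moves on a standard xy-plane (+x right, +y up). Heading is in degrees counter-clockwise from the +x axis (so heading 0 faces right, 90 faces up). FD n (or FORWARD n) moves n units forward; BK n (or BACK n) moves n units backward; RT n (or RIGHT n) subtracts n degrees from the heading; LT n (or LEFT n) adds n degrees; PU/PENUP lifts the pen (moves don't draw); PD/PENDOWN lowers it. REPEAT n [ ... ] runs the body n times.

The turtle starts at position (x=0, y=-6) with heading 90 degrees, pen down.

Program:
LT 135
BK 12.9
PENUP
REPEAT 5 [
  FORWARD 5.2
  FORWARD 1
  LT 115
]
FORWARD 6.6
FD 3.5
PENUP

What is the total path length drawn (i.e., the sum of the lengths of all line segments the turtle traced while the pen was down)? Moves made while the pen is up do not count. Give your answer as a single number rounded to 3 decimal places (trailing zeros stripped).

Answer: 12.9

Derivation:
Executing turtle program step by step:
Start: pos=(0,-6), heading=90, pen down
LT 135: heading 90 -> 225
BK 12.9: (0,-6) -> (9.122,3.122) [heading=225, draw]
PU: pen up
REPEAT 5 [
  -- iteration 1/5 --
  FD 5.2: (9.122,3.122) -> (5.445,-0.555) [heading=225, move]
  FD 1: (5.445,-0.555) -> (4.738,-1.262) [heading=225, move]
  LT 115: heading 225 -> 340
  -- iteration 2/5 --
  FD 5.2: (4.738,-1.262) -> (9.624,-3.041) [heading=340, move]
  FD 1: (9.624,-3.041) -> (10.564,-3.383) [heading=340, move]
  LT 115: heading 340 -> 95
  -- iteration 3/5 --
  FD 5.2: (10.564,-3.383) -> (10.11,1.797) [heading=95, move]
  FD 1: (10.11,1.797) -> (10.023,2.793) [heading=95, move]
  LT 115: heading 95 -> 210
  -- iteration 4/5 --
  FD 5.2: (10.023,2.793) -> (5.52,0.193) [heading=210, move]
  FD 1: (5.52,0.193) -> (4.654,-0.307) [heading=210, move]
  LT 115: heading 210 -> 325
  -- iteration 5/5 --
  FD 5.2: (4.654,-0.307) -> (8.914,-3.289) [heading=325, move]
  FD 1: (8.914,-3.289) -> (9.733,-3.863) [heading=325, move]
  LT 115: heading 325 -> 80
]
FD 6.6: (9.733,-3.863) -> (10.879,2.637) [heading=80, move]
FD 3.5: (10.879,2.637) -> (11.487,6.084) [heading=80, move]
PU: pen up
Final: pos=(11.487,6.084), heading=80, 1 segment(s) drawn

Segment lengths:
  seg 1: (0,-6) -> (9.122,3.122), length = 12.9
Total = 12.9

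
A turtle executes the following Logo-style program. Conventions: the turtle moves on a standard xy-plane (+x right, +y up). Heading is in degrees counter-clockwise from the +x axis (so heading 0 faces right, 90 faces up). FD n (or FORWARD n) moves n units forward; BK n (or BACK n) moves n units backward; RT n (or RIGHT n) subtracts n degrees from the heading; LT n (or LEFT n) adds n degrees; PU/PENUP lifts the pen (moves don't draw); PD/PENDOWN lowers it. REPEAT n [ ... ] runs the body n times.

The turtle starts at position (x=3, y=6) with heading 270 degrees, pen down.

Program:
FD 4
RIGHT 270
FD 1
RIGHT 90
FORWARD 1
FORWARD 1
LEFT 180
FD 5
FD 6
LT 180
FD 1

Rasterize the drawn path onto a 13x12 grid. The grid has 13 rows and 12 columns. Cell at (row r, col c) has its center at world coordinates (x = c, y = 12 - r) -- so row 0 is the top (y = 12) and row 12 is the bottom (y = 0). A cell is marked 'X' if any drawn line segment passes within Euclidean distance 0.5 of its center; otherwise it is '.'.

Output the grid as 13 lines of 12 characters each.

Answer: ............
....X.......
....X.......
....X.......
....X.......
....X.......
...XX.......
...XX.......
...XX.......
...XX.......
...XX.......
....X.......
....X.......

Derivation:
Segment 0: (3,6) -> (3,2)
Segment 1: (3,2) -> (4,2)
Segment 2: (4,2) -> (4,1)
Segment 3: (4,1) -> (4,0)
Segment 4: (4,0) -> (4,5)
Segment 5: (4,5) -> (4,11)
Segment 6: (4,11) -> (4,10)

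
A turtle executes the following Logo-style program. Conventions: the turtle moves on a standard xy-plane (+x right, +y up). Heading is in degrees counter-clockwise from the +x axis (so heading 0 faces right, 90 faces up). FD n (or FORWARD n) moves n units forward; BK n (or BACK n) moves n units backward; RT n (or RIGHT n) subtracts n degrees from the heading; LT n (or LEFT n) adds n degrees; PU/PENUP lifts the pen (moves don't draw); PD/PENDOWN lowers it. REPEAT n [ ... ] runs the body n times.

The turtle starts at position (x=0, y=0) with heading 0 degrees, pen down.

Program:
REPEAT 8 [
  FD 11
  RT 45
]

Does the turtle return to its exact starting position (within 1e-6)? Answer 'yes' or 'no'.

Answer: yes

Derivation:
Executing turtle program step by step:
Start: pos=(0,0), heading=0, pen down
REPEAT 8 [
  -- iteration 1/8 --
  FD 11: (0,0) -> (11,0) [heading=0, draw]
  RT 45: heading 0 -> 315
  -- iteration 2/8 --
  FD 11: (11,0) -> (18.778,-7.778) [heading=315, draw]
  RT 45: heading 315 -> 270
  -- iteration 3/8 --
  FD 11: (18.778,-7.778) -> (18.778,-18.778) [heading=270, draw]
  RT 45: heading 270 -> 225
  -- iteration 4/8 --
  FD 11: (18.778,-18.778) -> (11,-26.556) [heading=225, draw]
  RT 45: heading 225 -> 180
  -- iteration 5/8 --
  FD 11: (11,-26.556) -> (0,-26.556) [heading=180, draw]
  RT 45: heading 180 -> 135
  -- iteration 6/8 --
  FD 11: (0,-26.556) -> (-7.778,-18.778) [heading=135, draw]
  RT 45: heading 135 -> 90
  -- iteration 7/8 --
  FD 11: (-7.778,-18.778) -> (-7.778,-7.778) [heading=90, draw]
  RT 45: heading 90 -> 45
  -- iteration 8/8 --
  FD 11: (-7.778,-7.778) -> (0,0) [heading=45, draw]
  RT 45: heading 45 -> 0
]
Final: pos=(0,0), heading=0, 8 segment(s) drawn

Start position: (0, 0)
Final position: (0, 0)
Distance = 0; < 1e-6 -> CLOSED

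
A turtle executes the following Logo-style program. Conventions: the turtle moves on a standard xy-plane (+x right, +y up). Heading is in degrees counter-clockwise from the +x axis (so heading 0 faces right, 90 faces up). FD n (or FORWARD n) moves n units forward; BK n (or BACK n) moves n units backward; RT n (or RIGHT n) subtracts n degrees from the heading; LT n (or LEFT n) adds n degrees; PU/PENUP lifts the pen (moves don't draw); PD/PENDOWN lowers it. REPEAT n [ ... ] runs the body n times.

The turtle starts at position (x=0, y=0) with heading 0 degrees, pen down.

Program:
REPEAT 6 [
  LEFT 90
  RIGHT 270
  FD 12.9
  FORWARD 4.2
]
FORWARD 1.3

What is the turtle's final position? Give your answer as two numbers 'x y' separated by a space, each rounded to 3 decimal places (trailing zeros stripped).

Answer: 1.3 0

Derivation:
Executing turtle program step by step:
Start: pos=(0,0), heading=0, pen down
REPEAT 6 [
  -- iteration 1/6 --
  LT 90: heading 0 -> 90
  RT 270: heading 90 -> 180
  FD 12.9: (0,0) -> (-12.9,0) [heading=180, draw]
  FD 4.2: (-12.9,0) -> (-17.1,0) [heading=180, draw]
  -- iteration 2/6 --
  LT 90: heading 180 -> 270
  RT 270: heading 270 -> 0
  FD 12.9: (-17.1,0) -> (-4.2,0) [heading=0, draw]
  FD 4.2: (-4.2,0) -> (0,0) [heading=0, draw]
  -- iteration 3/6 --
  LT 90: heading 0 -> 90
  RT 270: heading 90 -> 180
  FD 12.9: (0,0) -> (-12.9,0) [heading=180, draw]
  FD 4.2: (-12.9,0) -> (-17.1,0) [heading=180, draw]
  -- iteration 4/6 --
  LT 90: heading 180 -> 270
  RT 270: heading 270 -> 0
  FD 12.9: (-17.1,0) -> (-4.2,0) [heading=0, draw]
  FD 4.2: (-4.2,0) -> (0,0) [heading=0, draw]
  -- iteration 5/6 --
  LT 90: heading 0 -> 90
  RT 270: heading 90 -> 180
  FD 12.9: (0,0) -> (-12.9,0) [heading=180, draw]
  FD 4.2: (-12.9,0) -> (-17.1,0) [heading=180, draw]
  -- iteration 6/6 --
  LT 90: heading 180 -> 270
  RT 270: heading 270 -> 0
  FD 12.9: (-17.1,0) -> (-4.2,0) [heading=0, draw]
  FD 4.2: (-4.2,0) -> (0,0) [heading=0, draw]
]
FD 1.3: (0,0) -> (1.3,0) [heading=0, draw]
Final: pos=(1.3,0), heading=0, 13 segment(s) drawn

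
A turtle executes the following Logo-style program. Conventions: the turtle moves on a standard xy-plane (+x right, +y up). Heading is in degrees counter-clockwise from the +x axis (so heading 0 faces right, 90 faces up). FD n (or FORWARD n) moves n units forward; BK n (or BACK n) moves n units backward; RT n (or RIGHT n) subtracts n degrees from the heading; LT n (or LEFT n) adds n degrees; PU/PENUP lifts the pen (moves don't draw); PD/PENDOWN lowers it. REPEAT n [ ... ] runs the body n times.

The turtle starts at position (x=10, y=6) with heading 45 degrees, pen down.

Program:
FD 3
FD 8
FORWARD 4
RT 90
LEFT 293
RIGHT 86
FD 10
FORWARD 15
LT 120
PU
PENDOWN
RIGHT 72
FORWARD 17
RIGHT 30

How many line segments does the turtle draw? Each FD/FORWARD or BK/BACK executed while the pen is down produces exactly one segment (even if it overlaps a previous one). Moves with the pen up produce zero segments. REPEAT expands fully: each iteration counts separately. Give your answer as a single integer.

Answer: 6

Derivation:
Executing turtle program step by step:
Start: pos=(10,6), heading=45, pen down
FD 3: (10,6) -> (12.121,8.121) [heading=45, draw]
FD 8: (12.121,8.121) -> (17.778,13.778) [heading=45, draw]
FD 4: (17.778,13.778) -> (20.607,16.607) [heading=45, draw]
RT 90: heading 45 -> 315
LT 293: heading 315 -> 248
RT 86: heading 248 -> 162
FD 10: (20.607,16.607) -> (11.096,19.697) [heading=162, draw]
FD 15: (11.096,19.697) -> (-3.17,24.332) [heading=162, draw]
LT 120: heading 162 -> 282
PU: pen up
PD: pen down
RT 72: heading 282 -> 210
FD 17: (-3.17,24.332) -> (-17.892,15.832) [heading=210, draw]
RT 30: heading 210 -> 180
Final: pos=(-17.892,15.832), heading=180, 6 segment(s) drawn
Segments drawn: 6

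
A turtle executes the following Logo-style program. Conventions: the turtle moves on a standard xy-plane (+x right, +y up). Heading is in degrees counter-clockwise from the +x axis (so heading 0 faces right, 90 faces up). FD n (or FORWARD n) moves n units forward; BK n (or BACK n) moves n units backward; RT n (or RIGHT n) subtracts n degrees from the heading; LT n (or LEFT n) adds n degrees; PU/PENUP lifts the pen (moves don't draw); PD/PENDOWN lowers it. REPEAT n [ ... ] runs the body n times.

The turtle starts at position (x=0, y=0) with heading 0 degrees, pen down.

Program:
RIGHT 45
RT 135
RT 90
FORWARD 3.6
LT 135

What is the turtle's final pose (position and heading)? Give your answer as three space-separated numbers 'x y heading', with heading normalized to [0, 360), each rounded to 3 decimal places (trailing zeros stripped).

Executing turtle program step by step:
Start: pos=(0,0), heading=0, pen down
RT 45: heading 0 -> 315
RT 135: heading 315 -> 180
RT 90: heading 180 -> 90
FD 3.6: (0,0) -> (0,3.6) [heading=90, draw]
LT 135: heading 90 -> 225
Final: pos=(0,3.6), heading=225, 1 segment(s) drawn

Answer: 0 3.6 225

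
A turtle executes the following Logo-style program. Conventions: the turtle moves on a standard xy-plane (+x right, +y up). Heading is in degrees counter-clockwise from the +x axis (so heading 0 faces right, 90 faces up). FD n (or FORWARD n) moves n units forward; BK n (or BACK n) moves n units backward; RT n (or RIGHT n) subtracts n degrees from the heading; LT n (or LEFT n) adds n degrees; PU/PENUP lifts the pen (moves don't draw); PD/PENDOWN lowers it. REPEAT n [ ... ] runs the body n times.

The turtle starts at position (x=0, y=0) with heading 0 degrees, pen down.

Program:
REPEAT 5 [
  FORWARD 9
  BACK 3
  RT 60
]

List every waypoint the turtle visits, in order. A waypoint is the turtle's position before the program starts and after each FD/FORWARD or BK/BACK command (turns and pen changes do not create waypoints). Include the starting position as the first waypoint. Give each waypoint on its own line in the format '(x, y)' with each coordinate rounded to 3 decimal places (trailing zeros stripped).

Answer: (0, 0)
(9, 0)
(6, 0)
(10.5, -7.794)
(9, -5.196)
(4.5, -12.99)
(6, -10.392)
(-3, -10.392)
(0, -10.392)
(-4.5, -2.598)
(-3, -5.196)

Derivation:
Executing turtle program step by step:
Start: pos=(0,0), heading=0, pen down
REPEAT 5 [
  -- iteration 1/5 --
  FD 9: (0,0) -> (9,0) [heading=0, draw]
  BK 3: (9,0) -> (6,0) [heading=0, draw]
  RT 60: heading 0 -> 300
  -- iteration 2/5 --
  FD 9: (6,0) -> (10.5,-7.794) [heading=300, draw]
  BK 3: (10.5,-7.794) -> (9,-5.196) [heading=300, draw]
  RT 60: heading 300 -> 240
  -- iteration 3/5 --
  FD 9: (9,-5.196) -> (4.5,-12.99) [heading=240, draw]
  BK 3: (4.5,-12.99) -> (6,-10.392) [heading=240, draw]
  RT 60: heading 240 -> 180
  -- iteration 4/5 --
  FD 9: (6,-10.392) -> (-3,-10.392) [heading=180, draw]
  BK 3: (-3,-10.392) -> (0,-10.392) [heading=180, draw]
  RT 60: heading 180 -> 120
  -- iteration 5/5 --
  FD 9: (0,-10.392) -> (-4.5,-2.598) [heading=120, draw]
  BK 3: (-4.5,-2.598) -> (-3,-5.196) [heading=120, draw]
  RT 60: heading 120 -> 60
]
Final: pos=(-3,-5.196), heading=60, 10 segment(s) drawn
Waypoints (11 total):
(0, 0)
(9, 0)
(6, 0)
(10.5, -7.794)
(9, -5.196)
(4.5, -12.99)
(6, -10.392)
(-3, -10.392)
(0, -10.392)
(-4.5, -2.598)
(-3, -5.196)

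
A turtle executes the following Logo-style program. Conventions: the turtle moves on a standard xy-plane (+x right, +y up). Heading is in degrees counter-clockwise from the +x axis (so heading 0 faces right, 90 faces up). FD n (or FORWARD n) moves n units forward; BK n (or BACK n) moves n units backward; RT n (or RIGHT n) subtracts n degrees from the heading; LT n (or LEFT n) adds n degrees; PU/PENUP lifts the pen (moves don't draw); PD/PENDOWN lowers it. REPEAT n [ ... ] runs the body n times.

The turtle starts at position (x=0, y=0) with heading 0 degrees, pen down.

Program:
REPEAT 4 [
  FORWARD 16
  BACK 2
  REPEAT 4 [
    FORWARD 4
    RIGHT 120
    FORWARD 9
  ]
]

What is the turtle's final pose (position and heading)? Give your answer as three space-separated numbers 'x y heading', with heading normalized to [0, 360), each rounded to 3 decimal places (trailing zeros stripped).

Executing turtle program step by step:
Start: pos=(0,0), heading=0, pen down
REPEAT 4 [
  -- iteration 1/4 --
  FD 16: (0,0) -> (16,0) [heading=0, draw]
  BK 2: (16,0) -> (14,0) [heading=0, draw]
  REPEAT 4 [
    -- iteration 1/4 --
    FD 4: (14,0) -> (18,0) [heading=0, draw]
    RT 120: heading 0 -> 240
    FD 9: (18,0) -> (13.5,-7.794) [heading=240, draw]
    -- iteration 2/4 --
    FD 4: (13.5,-7.794) -> (11.5,-11.258) [heading=240, draw]
    RT 120: heading 240 -> 120
    FD 9: (11.5,-11.258) -> (7,-3.464) [heading=120, draw]
    -- iteration 3/4 --
    FD 4: (7,-3.464) -> (5,0) [heading=120, draw]
    RT 120: heading 120 -> 0
    FD 9: (5,0) -> (14,0) [heading=0, draw]
    -- iteration 4/4 --
    FD 4: (14,0) -> (18,0) [heading=0, draw]
    RT 120: heading 0 -> 240
    FD 9: (18,0) -> (13.5,-7.794) [heading=240, draw]
  ]
  -- iteration 2/4 --
  FD 16: (13.5,-7.794) -> (5.5,-21.651) [heading=240, draw]
  BK 2: (5.5,-21.651) -> (6.5,-19.919) [heading=240, draw]
  REPEAT 4 [
    -- iteration 1/4 --
    FD 4: (6.5,-19.919) -> (4.5,-23.383) [heading=240, draw]
    RT 120: heading 240 -> 120
    FD 9: (4.5,-23.383) -> (0,-15.588) [heading=120, draw]
    -- iteration 2/4 --
    FD 4: (0,-15.588) -> (-2,-12.124) [heading=120, draw]
    RT 120: heading 120 -> 0
    FD 9: (-2,-12.124) -> (7,-12.124) [heading=0, draw]
    -- iteration 3/4 --
    FD 4: (7,-12.124) -> (11,-12.124) [heading=0, draw]
    RT 120: heading 0 -> 240
    FD 9: (11,-12.124) -> (6.5,-19.919) [heading=240, draw]
    -- iteration 4/4 --
    FD 4: (6.5,-19.919) -> (4.5,-23.383) [heading=240, draw]
    RT 120: heading 240 -> 120
    FD 9: (4.5,-23.383) -> (0,-15.588) [heading=120, draw]
  ]
  -- iteration 3/4 --
  FD 16: (0,-15.588) -> (-8,-1.732) [heading=120, draw]
  BK 2: (-8,-1.732) -> (-7,-3.464) [heading=120, draw]
  REPEAT 4 [
    -- iteration 1/4 --
    FD 4: (-7,-3.464) -> (-9,0) [heading=120, draw]
    RT 120: heading 120 -> 0
    FD 9: (-9,0) -> (0,0) [heading=0, draw]
    -- iteration 2/4 --
    FD 4: (0,0) -> (4,0) [heading=0, draw]
    RT 120: heading 0 -> 240
    FD 9: (4,0) -> (-0.5,-7.794) [heading=240, draw]
    -- iteration 3/4 --
    FD 4: (-0.5,-7.794) -> (-2.5,-11.258) [heading=240, draw]
    RT 120: heading 240 -> 120
    FD 9: (-2.5,-11.258) -> (-7,-3.464) [heading=120, draw]
    -- iteration 4/4 --
    FD 4: (-7,-3.464) -> (-9,0) [heading=120, draw]
    RT 120: heading 120 -> 0
    FD 9: (-9,0) -> (0,0) [heading=0, draw]
  ]
  -- iteration 4/4 --
  FD 16: (0,0) -> (16,0) [heading=0, draw]
  BK 2: (16,0) -> (14,0) [heading=0, draw]
  REPEAT 4 [
    -- iteration 1/4 --
    FD 4: (14,0) -> (18,0) [heading=0, draw]
    RT 120: heading 0 -> 240
    FD 9: (18,0) -> (13.5,-7.794) [heading=240, draw]
    -- iteration 2/4 --
    FD 4: (13.5,-7.794) -> (11.5,-11.258) [heading=240, draw]
    RT 120: heading 240 -> 120
    FD 9: (11.5,-11.258) -> (7,-3.464) [heading=120, draw]
    -- iteration 3/4 --
    FD 4: (7,-3.464) -> (5,0) [heading=120, draw]
    RT 120: heading 120 -> 0
    FD 9: (5,0) -> (14,0) [heading=0, draw]
    -- iteration 4/4 --
    FD 4: (14,0) -> (18,0) [heading=0, draw]
    RT 120: heading 0 -> 240
    FD 9: (18,0) -> (13.5,-7.794) [heading=240, draw]
  ]
]
Final: pos=(13.5,-7.794), heading=240, 40 segment(s) drawn

Answer: 13.5 -7.794 240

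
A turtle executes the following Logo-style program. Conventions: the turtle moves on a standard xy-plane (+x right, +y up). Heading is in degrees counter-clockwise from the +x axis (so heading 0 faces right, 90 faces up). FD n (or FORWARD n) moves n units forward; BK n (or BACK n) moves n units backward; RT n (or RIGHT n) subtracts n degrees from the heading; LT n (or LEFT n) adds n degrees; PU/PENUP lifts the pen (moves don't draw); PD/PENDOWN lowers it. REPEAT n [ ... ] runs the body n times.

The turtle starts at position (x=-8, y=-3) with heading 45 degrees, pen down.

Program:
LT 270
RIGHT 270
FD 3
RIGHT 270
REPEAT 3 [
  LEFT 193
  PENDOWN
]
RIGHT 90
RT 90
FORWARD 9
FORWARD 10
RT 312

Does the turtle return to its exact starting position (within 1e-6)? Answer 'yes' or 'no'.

Executing turtle program step by step:
Start: pos=(-8,-3), heading=45, pen down
LT 270: heading 45 -> 315
RT 270: heading 315 -> 45
FD 3: (-8,-3) -> (-5.879,-0.879) [heading=45, draw]
RT 270: heading 45 -> 135
REPEAT 3 [
  -- iteration 1/3 --
  LT 193: heading 135 -> 328
  PD: pen down
  -- iteration 2/3 --
  LT 193: heading 328 -> 161
  PD: pen down
  -- iteration 3/3 --
  LT 193: heading 161 -> 354
  PD: pen down
]
RT 90: heading 354 -> 264
RT 90: heading 264 -> 174
FD 9: (-5.879,-0.879) -> (-14.829,0.062) [heading=174, draw]
FD 10: (-14.829,0.062) -> (-24.775,1.107) [heading=174, draw]
RT 312: heading 174 -> 222
Final: pos=(-24.775,1.107), heading=222, 3 segment(s) drawn

Start position: (-8, -3)
Final position: (-24.775, 1.107)
Distance = 17.27; >= 1e-6 -> NOT closed

Answer: no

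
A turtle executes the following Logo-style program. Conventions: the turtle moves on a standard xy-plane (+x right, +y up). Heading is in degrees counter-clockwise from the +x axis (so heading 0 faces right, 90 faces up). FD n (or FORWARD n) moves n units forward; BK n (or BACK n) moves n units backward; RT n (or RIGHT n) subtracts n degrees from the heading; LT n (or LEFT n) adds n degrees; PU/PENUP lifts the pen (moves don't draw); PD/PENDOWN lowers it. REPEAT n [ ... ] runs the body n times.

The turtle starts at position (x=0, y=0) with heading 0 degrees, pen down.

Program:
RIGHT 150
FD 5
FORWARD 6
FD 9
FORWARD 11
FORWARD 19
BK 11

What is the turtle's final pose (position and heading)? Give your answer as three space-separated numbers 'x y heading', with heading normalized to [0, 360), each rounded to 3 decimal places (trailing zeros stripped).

Answer: -33.775 -19.5 210

Derivation:
Executing turtle program step by step:
Start: pos=(0,0), heading=0, pen down
RT 150: heading 0 -> 210
FD 5: (0,0) -> (-4.33,-2.5) [heading=210, draw]
FD 6: (-4.33,-2.5) -> (-9.526,-5.5) [heading=210, draw]
FD 9: (-9.526,-5.5) -> (-17.321,-10) [heading=210, draw]
FD 11: (-17.321,-10) -> (-26.847,-15.5) [heading=210, draw]
FD 19: (-26.847,-15.5) -> (-43.301,-25) [heading=210, draw]
BK 11: (-43.301,-25) -> (-33.775,-19.5) [heading=210, draw]
Final: pos=(-33.775,-19.5), heading=210, 6 segment(s) drawn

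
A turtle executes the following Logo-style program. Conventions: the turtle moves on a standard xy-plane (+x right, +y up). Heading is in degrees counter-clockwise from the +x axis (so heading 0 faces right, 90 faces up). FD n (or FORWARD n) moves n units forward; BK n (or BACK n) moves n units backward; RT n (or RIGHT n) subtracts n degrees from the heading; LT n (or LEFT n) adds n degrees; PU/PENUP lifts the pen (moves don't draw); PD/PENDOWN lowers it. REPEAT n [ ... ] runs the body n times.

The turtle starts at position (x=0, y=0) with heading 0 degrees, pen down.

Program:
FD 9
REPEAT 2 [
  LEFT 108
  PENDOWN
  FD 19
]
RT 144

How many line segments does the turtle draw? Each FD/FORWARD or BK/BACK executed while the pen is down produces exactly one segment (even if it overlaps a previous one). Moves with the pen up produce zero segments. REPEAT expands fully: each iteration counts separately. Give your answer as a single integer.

Answer: 3

Derivation:
Executing turtle program step by step:
Start: pos=(0,0), heading=0, pen down
FD 9: (0,0) -> (9,0) [heading=0, draw]
REPEAT 2 [
  -- iteration 1/2 --
  LT 108: heading 0 -> 108
  PD: pen down
  FD 19: (9,0) -> (3.129,18.07) [heading=108, draw]
  -- iteration 2/2 --
  LT 108: heading 108 -> 216
  PD: pen down
  FD 19: (3.129,18.07) -> (-12.243,6.902) [heading=216, draw]
]
RT 144: heading 216 -> 72
Final: pos=(-12.243,6.902), heading=72, 3 segment(s) drawn
Segments drawn: 3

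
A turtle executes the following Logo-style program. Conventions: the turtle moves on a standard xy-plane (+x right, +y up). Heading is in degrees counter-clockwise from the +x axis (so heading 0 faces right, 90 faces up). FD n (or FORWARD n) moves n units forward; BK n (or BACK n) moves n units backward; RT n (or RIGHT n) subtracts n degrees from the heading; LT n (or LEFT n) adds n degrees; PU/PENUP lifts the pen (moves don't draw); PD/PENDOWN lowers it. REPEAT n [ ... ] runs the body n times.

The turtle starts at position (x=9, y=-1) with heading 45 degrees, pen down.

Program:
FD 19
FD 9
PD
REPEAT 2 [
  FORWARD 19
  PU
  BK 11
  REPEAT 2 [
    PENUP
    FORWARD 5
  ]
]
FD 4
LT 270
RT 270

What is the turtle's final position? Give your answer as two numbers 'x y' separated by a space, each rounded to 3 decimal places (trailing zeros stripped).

Answer: 57.083 47.083

Derivation:
Executing turtle program step by step:
Start: pos=(9,-1), heading=45, pen down
FD 19: (9,-1) -> (22.435,12.435) [heading=45, draw]
FD 9: (22.435,12.435) -> (28.799,18.799) [heading=45, draw]
PD: pen down
REPEAT 2 [
  -- iteration 1/2 --
  FD 19: (28.799,18.799) -> (42.234,32.234) [heading=45, draw]
  PU: pen up
  BK 11: (42.234,32.234) -> (34.456,24.456) [heading=45, move]
  REPEAT 2 [
    -- iteration 1/2 --
    PU: pen up
    FD 5: (34.456,24.456) -> (37.991,27.991) [heading=45, move]
    -- iteration 2/2 --
    PU: pen up
    FD 5: (37.991,27.991) -> (41.527,31.527) [heading=45, move]
  ]
  -- iteration 2/2 --
  FD 19: (41.527,31.527) -> (54.962,44.962) [heading=45, move]
  PU: pen up
  BK 11: (54.962,44.962) -> (47.184,37.184) [heading=45, move]
  REPEAT 2 [
    -- iteration 1/2 --
    PU: pen up
    FD 5: (47.184,37.184) -> (50.719,40.719) [heading=45, move]
    -- iteration 2/2 --
    PU: pen up
    FD 5: (50.719,40.719) -> (54.255,44.255) [heading=45, move]
  ]
]
FD 4: (54.255,44.255) -> (57.083,47.083) [heading=45, move]
LT 270: heading 45 -> 315
RT 270: heading 315 -> 45
Final: pos=(57.083,47.083), heading=45, 3 segment(s) drawn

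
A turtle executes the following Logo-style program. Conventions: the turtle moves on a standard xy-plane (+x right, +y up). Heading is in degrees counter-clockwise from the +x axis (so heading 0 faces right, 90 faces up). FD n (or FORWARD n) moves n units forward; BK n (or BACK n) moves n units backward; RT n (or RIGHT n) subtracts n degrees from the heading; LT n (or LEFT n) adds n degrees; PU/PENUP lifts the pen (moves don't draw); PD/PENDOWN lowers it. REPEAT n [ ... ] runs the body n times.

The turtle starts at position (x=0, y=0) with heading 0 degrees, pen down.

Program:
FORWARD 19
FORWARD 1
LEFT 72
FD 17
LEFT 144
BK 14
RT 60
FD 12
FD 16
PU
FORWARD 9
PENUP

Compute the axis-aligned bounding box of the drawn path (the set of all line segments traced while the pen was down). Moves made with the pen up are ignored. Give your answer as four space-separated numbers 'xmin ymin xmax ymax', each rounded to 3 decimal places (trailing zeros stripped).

Answer: 0 0 36.58 35.786

Derivation:
Executing turtle program step by step:
Start: pos=(0,0), heading=0, pen down
FD 19: (0,0) -> (19,0) [heading=0, draw]
FD 1: (19,0) -> (20,0) [heading=0, draw]
LT 72: heading 0 -> 72
FD 17: (20,0) -> (25.253,16.168) [heading=72, draw]
LT 144: heading 72 -> 216
BK 14: (25.253,16.168) -> (36.58,24.397) [heading=216, draw]
RT 60: heading 216 -> 156
FD 12: (36.58,24.397) -> (25.617,29.278) [heading=156, draw]
FD 16: (25.617,29.278) -> (11,35.786) [heading=156, draw]
PU: pen up
FD 9: (11,35.786) -> (2.778,39.446) [heading=156, move]
PU: pen up
Final: pos=(2.778,39.446), heading=156, 6 segment(s) drawn

Segment endpoints: x in {0, 11, 19, 20, 25.253, 25.617, 36.58}, y in {0, 16.168, 24.397, 29.278, 35.786}
xmin=0, ymin=0, xmax=36.58, ymax=35.786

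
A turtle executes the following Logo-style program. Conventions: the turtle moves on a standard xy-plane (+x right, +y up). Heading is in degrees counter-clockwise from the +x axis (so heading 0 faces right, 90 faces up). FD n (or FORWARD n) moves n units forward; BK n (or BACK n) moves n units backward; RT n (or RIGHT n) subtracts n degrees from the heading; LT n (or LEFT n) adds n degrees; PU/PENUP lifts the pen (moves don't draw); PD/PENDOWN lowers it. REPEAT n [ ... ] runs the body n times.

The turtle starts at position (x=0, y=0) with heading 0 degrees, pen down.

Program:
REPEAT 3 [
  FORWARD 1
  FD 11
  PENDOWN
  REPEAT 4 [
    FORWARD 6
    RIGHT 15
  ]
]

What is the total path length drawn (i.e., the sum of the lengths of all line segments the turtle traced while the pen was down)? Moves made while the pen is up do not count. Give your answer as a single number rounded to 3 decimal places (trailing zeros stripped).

Executing turtle program step by step:
Start: pos=(0,0), heading=0, pen down
REPEAT 3 [
  -- iteration 1/3 --
  FD 1: (0,0) -> (1,0) [heading=0, draw]
  FD 11: (1,0) -> (12,0) [heading=0, draw]
  PD: pen down
  REPEAT 4 [
    -- iteration 1/4 --
    FD 6: (12,0) -> (18,0) [heading=0, draw]
    RT 15: heading 0 -> 345
    -- iteration 2/4 --
    FD 6: (18,0) -> (23.796,-1.553) [heading=345, draw]
    RT 15: heading 345 -> 330
    -- iteration 3/4 --
    FD 6: (23.796,-1.553) -> (28.992,-4.553) [heading=330, draw]
    RT 15: heading 330 -> 315
    -- iteration 4/4 --
    FD 6: (28.992,-4.553) -> (33.234,-8.796) [heading=315, draw]
    RT 15: heading 315 -> 300
  ]
  -- iteration 2/3 --
  FD 1: (33.234,-8.796) -> (33.734,-9.662) [heading=300, draw]
  FD 11: (33.734,-9.662) -> (39.234,-19.188) [heading=300, draw]
  PD: pen down
  REPEAT 4 [
    -- iteration 1/4 --
    FD 6: (39.234,-19.188) -> (42.234,-24.384) [heading=300, draw]
    RT 15: heading 300 -> 285
    -- iteration 2/4 --
    FD 6: (42.234,-24.384) -> (43.787,-30.18) [heading=285, draw]
    RT 15: heading 285 -> 270
    -- iteration 3/4 --
    FD 6: (43.787,-30.18) -> (43.787,-36.18) [heading=270, draw]
    RT 15: heading 270 -> 255
    -- iteration 4/4 --
    FD 6: (43.787,-36.18) -> (42.234,-41.975) [heading=255, draw]
    RT 15: heading 255 -> 240
  ]
  -- iteration 3/3 --
  FD 1: (42.234,-41.975) -> (41.734,-42.841) [heading=240, draw]
  FD 11: (41.734,-42.841) -> (36.234,-52.367) [heading=240, draw]
  PD: pen down
  REPEAT 4 [
    -- iteration 1/4 --
    FD 6: (36.234,-52.367) -> (33.234,-57.564) [heading=240, draw]
    RT 15: heading 240 -> 225
    -- iteration 2/4 --
    FD 6: (33.234,-57.564) -> (28.992,-61.806) [heading=225, draw]
    RT 15: heading 225 -> 210
    -- iteration 3/4 --
    FD 6: (28.992,-61.806) -> (23.796,-64.806) [heading=210, draw]
    RT 15: heading 210 -> 195
    -- iteration 4/4 --
    FD 6: (23.796,-64.806) -> (18,-66.359) [heading=195, draw]
    RT 15: heading 195 -> 180
  ]
]
Final: pos=(18,-66.359), heading=180, 18 segment(s) drawn

Segment lengths:
  seg 1: (0,0) -> (1,0), length = 1
  seg 2: (1,0) -> (12,0), length = 11
  seg 3: (12,0) -> (18,0), length = 6
  seg 4: (18,0) -> (23.796,-1.553), length = 6
  seg 5: (23.796,-1.553) -> (28.992,-4.553), length = 6
  seg 6: (28.992,-4.553) -> (33.234,-8.796), length = 6
  seg 7: (33.234,-8.796) -> (33.734,-9.662), length = 1
  seg 8: (33.734,-9.662) -> (39.234,-19.188), length = 11
  seg 9: (39.234,-19.188) -> (42.234,-24.384), length = 6
  seg 10: (42.234,-24.384) -> (43.787,-30.18), length = 6
  seg 11: (43.787,-30.18) -> (43.787,-36.18), length = 6
  seg 12: (43.787,-36.18) -> (42.234,-41.975), length = 6
  seg 13: (42.234,-41.975) -> (41.734,-42.841), length = 1
  seg 14: (41.734,-42.841) -> (36.234,-52.367), length = 11
  seg 15: (36.234,-52.367) -> (33.234,-57.564), length = 6
  seg 16: (33.234,-57.564) -> (28.992,-61.806), length = 6
  seg 17: (28.992,-61.806) -> (23.796,-64.806), length = 6
  seg 18: (23.796,-64.806) -> (18,-66.359), length = 6
Total = 108

Answer: 108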